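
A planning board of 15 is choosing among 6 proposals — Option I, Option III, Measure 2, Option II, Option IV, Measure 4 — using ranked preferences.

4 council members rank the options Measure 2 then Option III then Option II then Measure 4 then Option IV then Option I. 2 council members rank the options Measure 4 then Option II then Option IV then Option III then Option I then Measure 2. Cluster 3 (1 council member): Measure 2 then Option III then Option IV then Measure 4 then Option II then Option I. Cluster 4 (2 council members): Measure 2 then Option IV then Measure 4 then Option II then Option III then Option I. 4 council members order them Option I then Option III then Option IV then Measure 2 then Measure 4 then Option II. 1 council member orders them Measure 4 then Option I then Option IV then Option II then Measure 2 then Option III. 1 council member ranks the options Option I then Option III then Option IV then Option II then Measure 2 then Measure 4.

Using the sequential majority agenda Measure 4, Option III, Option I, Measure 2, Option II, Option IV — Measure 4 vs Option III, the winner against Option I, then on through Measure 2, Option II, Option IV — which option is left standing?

Option IV

Round 1: Measure 4 vs Option III — 5–10, Option III advances.
Round 2: Option III vs Option I — 9–6, Option III advances.
Round 3: Option III vs Measure 2 — 7–8, Measure 2 advances.
Round 4: Measure 2 vs Option II — 11–4, Measure 2 advances.
Round 5: Measure 2 vs Option IV — 7–8, Option IV advances.
The agenda winner is Option IV.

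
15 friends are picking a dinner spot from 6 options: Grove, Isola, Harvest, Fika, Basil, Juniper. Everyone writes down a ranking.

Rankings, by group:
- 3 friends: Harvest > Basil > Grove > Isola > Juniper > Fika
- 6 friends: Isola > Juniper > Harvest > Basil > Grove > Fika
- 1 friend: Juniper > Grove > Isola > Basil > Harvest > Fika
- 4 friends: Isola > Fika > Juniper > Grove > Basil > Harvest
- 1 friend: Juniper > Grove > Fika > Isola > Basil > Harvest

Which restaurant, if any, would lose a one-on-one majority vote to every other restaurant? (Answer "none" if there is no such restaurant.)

Fika

Head-to-head results (15 friends):
Grove vs Isola: Grove preferred on 3+1+1 = 5 ballots; Isola wins 10–5.
Grove vs Harvest: 1+4+1 = 6 for Grove, 9 for Harvest — Harvest by 9–6.
Grove–Fika: Grove 11–4.
Grove vs Basil: Basil, 9–6.
Grove vs Juniper: Grove preferred on 3 ballots; Juniper wins 12–3.
Isola vs Harvest: Isola wins 12–3.
Isola vs Fika: Isola is ranked higher on 3+6+1+4 = 14 ballots, Fika on 1. Isola wins 14–1.
Isola vs Basil: 12 to 3, Isola.
Isola vs Juniper: Isola is ranked higher on 3+6+4 = 13 ballots, Juniper on 2. Isola wins 13–2.
Harvest vs Fika: Harvest is ranked higher on 3+6+1 = 10 ballots, Fika on 5. Harvest wins 10–5.
Harvest vs Basil: Harvest wins 9–6.
Harvest vs Juniper: 3 to 12, Juniper.
Fika vs Basil: Basil wins 10–5.
Fika vs Juniper: Juniper wins 11–4.
Basil vs Juniper: Basil preferred on 3 ballots; Juniper wins 12–3.
Fika is beaten in every head-to-head and is the Condorcet loser.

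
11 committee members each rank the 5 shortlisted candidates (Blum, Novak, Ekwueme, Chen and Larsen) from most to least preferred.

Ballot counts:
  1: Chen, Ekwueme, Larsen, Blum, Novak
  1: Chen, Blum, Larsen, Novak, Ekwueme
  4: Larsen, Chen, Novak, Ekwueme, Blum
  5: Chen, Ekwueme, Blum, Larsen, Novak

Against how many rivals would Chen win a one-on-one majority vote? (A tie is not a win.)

4

Chen against each rival (11 committee members):
Chen vs Blum: Chen wins 11–0.
Chen vs Novak: Chen, 11–0.
Chen vs Ekwueme: Chen is ranked higher on 1+1+4+5 = 11 ballots, Ekwueme on 0. Chen wins 11–0.
Chen vs Larsen: Chen is ranked higher on 1+1+5 = 7 ballots, Larsen on 4. Chen wins 7–4.
Chen beats Blum, Novak, Ekwueme, Larsen — 4 pairwise wins.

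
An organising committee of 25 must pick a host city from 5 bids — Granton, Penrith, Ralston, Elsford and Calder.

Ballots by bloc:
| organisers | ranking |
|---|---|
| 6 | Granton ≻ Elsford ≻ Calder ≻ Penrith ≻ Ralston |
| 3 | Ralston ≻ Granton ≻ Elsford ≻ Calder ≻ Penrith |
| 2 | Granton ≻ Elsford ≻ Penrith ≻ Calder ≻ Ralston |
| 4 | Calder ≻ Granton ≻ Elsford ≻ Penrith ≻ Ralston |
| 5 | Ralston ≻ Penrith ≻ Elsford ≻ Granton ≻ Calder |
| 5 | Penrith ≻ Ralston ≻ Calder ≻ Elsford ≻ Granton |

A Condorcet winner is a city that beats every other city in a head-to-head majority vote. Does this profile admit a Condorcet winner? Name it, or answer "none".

none

Check each pair by majority over 25 ballots:
Granton vs Penrith: Granton is ranked higher on 6+3+2+4 = 15 ballots, Penrith on 10. Granton wins 15–10.
Granton vs Ralston: Granton preferred on 6+2+4 = 12 ballots; Ralston wins 13–12.
Granton vs Elsford: 15 to 10, Granton.
Granton–Calder: Granton 16–9.
Penrith–Ralston: Penrith 17–8.
Penrith vs Elsford: 5+5 = 10 for Penrith, 15 for Elsford — Elsford by 15–10.
Penrith vs Calder: Calder, 13–12.
Ralston vs Elsford: 13 to 12, Ralston.
Ralston–Calder: Ralston 13–12.
Elsford vs Calder: Elsford wins 16–9.
Every city loses at least once (Granton loses to Ralston; Penrith loses to Granton; Ralston loses to Penrith; Elsford loses to Granton; Calder loses to Granton). The majority relation contains the cycle Granton > Penrith > Ralston > Granton, so there is no Condorcet winner.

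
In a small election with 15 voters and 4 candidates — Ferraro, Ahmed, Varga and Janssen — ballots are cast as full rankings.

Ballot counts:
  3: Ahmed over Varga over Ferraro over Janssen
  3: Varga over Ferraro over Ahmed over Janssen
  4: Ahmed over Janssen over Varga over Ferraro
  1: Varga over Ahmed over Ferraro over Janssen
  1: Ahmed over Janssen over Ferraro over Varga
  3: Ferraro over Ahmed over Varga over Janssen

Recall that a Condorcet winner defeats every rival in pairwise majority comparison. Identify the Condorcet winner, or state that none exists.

Ahmed

Pairwise majorities:
Ferraro–Ahmed: Ahmed 9–6.
Ferraro–Varga: Varga 11–4.
Ferraro–Janssen: Ferraro 10–5.
Ahmed vs Varga: Ahmed, 11–4.
Ahmed vs Janssen: Ahmed wins 15–0.
Varga vs Janssen: Varga, 10–5.
Only Ahmed has no losses; Ahmed is the Condorcet winner.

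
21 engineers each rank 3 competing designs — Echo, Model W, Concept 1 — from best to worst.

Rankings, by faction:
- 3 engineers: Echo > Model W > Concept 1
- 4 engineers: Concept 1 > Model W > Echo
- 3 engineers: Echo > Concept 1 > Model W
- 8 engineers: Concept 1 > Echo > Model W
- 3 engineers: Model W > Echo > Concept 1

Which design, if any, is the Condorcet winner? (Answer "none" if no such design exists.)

Concept 1

Check each pair by majority over 21 ballots:
Echo vs Model W: 14 to 7, Echo.
Echo vs Concept 1: Echo is ranked higher on 3+3+3 = 9 ballots, Concept 1 on 12. Concept 1 wins 12–9.
Model W vs Concept 1: Model W preferred on 3+3 = 6 ballots; Concept 1 wins 15–6.
Concept 1 wins every pairwise contest, so Concept 1 is the Condorcet winner.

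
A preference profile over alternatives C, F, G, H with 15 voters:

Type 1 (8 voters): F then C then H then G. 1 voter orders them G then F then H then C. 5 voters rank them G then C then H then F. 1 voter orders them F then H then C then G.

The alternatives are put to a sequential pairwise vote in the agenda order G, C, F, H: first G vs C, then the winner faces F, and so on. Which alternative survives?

Round 1: G vs C — 6–9, C advances.
Round 2: C vs F — 5–10, F advances.
Round 3: F vs H — 10–5, F advances.
F survives the agenda.

F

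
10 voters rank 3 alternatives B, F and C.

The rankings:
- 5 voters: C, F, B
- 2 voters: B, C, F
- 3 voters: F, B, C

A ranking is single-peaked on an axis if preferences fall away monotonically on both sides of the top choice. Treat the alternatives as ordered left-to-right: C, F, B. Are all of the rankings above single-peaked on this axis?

Axis positions: C=1, F=2, B=3.
Bloc 1 (peak C at position 1): ranking walks positions 1-2-3, expanding outward from the peak — single-peaked.
Bloc 2: ranking walks positions 3-1-2; C is ranked above F even though F lies between C and the peak B on the axis — preferences dip and rise again. Not single-peaked.
Bloc 3 (peak F at position 2): ranking walks positions 2-3-1, expanding outward from the peak — single-peaked.
Bloc 2 violates single-peakedness, so the profile is not single-peaked on this axis.

no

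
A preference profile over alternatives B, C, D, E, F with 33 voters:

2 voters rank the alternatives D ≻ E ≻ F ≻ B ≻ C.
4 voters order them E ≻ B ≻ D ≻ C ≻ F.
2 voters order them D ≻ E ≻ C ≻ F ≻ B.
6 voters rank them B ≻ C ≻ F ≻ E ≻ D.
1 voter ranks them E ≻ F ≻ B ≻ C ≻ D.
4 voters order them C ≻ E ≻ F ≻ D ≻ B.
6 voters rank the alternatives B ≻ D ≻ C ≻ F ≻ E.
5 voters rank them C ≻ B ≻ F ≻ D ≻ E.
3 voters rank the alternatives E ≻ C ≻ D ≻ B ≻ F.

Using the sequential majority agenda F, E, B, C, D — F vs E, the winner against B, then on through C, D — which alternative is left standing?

Round 1: F vs E — 17–16, F advances.
Round 2: F vs B — 9–24, B advances.
Round 3: B vs C — 19–14, B advances.
Round 4: B vs D — 22–11, B advances.
The agenda winner is B.

B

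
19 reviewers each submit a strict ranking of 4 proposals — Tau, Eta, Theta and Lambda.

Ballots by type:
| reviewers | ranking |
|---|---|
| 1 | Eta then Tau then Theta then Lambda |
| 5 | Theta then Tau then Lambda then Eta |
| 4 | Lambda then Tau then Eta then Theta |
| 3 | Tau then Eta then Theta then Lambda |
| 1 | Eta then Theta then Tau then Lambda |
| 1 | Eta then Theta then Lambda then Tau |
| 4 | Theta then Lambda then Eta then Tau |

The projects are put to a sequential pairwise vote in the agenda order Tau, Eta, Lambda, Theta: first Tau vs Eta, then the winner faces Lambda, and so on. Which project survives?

Theta

Round 1: Tau vs Eta — 12–7, Tau advances.
Round 2: Tau vs Lambda — 10–9, Tau advances.
Round 3: Tau vs Theta — 8–11, Theta advances.
Theta survives the agenda.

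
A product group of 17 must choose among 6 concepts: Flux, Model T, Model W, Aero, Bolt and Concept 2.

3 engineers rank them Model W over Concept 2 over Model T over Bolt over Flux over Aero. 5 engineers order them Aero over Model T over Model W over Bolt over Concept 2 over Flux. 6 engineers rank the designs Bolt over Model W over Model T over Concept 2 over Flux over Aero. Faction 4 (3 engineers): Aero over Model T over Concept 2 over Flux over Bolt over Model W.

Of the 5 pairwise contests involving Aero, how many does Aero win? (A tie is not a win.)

Aero against each rival (17 engineers):
Aero vs Flux: Flux wins 9–8.
Aero–Model T: Model T 9–8.
Aero–Model W: Model W 9–8.
Aero vs Bolt: Bolt wins 9–8.
Aero vs Concept 2: Concept 2 wins 9–8.
Aero beats no one; loses to Flux, Model T, Model W, Bolt, Concept 2 — 0 pairwise wins.

0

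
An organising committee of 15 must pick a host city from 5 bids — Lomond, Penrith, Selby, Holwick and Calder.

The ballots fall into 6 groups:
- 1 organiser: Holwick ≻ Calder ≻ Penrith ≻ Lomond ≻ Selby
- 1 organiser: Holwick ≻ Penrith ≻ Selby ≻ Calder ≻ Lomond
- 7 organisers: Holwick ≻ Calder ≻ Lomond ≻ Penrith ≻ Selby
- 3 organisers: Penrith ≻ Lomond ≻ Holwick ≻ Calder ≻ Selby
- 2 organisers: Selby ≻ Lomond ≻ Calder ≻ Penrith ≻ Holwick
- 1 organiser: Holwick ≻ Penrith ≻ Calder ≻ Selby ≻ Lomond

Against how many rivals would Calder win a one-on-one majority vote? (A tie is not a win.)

3

Calder against each rival (15 organisers):
Calder vs Lomond: 1+1+7+1 = 10 for Calder, 5 for Lomond — Calder by 10–5.
Calder–Penrith: Calder 10–5.
Calder vs Selby: Calder, 12–3.
Calder vs Holwick: 2 to 13, Holwick.
Calder beats Lomond, Penrith, Selby; loses to Holwick — 3 pairwise wins.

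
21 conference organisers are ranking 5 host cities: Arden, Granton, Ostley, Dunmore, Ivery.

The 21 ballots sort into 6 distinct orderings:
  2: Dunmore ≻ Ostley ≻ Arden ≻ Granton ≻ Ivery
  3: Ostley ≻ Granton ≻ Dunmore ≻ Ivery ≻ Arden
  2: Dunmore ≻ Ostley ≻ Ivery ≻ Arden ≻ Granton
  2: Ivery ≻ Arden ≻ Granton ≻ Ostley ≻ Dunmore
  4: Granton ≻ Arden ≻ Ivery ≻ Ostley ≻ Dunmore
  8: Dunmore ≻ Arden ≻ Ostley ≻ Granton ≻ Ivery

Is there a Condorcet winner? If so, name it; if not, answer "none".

Head-to-head results (21 organisers):
Arden vs Granton: Arden preferred on 2+2+2+8 = 14 ballots; Arden wins 14–7.
Arden vs Ostley: Arden preferred on 2+4+8 = 14 ballots; Arden wins 14–7.
Arden vs Dunmore: Arden is ranked higher on 2+4 = 6 ballots, Dunmore on 15. Dunmore wins 15–6.
Arden vs Ivery: 14 to 7, Arden.
Granton vs Ostley: 2+4 = 6 for Granton, 15 for Ostley — Ostley by 15–6.
Granton vs Dunmore: 3+2+4 = 9 for Granton, 12 for Dunmore — Dunmore by 12–9.
Granton vs Ivery: Granton is ranked higher on 2+3+4+8 = 17 ballots, Ivery on 4. Granton wins 17–4.
Ostley vs Dunmore: 9 to 12, Dunmore.
Ostley vs Ivery: 2+3+2+8 = 15 for Ostley, 6 for Ivery — Ostley by 15–6.
Dunmore vs Ivery: Dunmore preferred on 2+3+2+8 = 15 ballots; Dunmore wins 15–6.
Dunmore defeats every rival head-to-head and is the Condorcet winner.

Dunmore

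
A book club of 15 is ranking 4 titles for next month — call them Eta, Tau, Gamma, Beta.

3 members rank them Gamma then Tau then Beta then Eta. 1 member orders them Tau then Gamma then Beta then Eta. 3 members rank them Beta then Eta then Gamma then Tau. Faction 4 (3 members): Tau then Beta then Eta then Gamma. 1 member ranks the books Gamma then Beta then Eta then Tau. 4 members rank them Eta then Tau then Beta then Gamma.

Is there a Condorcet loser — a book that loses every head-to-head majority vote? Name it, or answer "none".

Gamma

Pairwise majorities:
Eta vs Tau: Eta is ranked higher on 3+1+4 = 8 ballots, Tau on 7. Eta wins 8–7.
Eta vs Gamma: Eta wins 10–5.
Eta vs Beta: 4 to 11, Beta.
Tau vs Gamma: Tau wins 8–7.
Tau vs Beta: Tau wins 11–4.
Gamma–Beta: Beta 10–5.
Gamma is beaten in every head-to-head and is the Condorcet loser.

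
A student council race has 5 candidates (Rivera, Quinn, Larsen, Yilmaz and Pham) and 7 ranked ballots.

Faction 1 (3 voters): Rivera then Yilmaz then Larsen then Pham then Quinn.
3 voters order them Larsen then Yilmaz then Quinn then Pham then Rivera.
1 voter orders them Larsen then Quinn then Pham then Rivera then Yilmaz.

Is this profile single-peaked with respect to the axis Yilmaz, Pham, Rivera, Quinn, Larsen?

Axis positions: Yilmaz=1, Pham=2, Rivera=3, Quinn=4, Larsen=5.
Faction 1: ranking walks positions 3-1-5-2-4; Yilmaz is ranked above Pham even though Pham lies between Yilmaz and the peak Rivera on the axis — preferences dip and rise again. Not single-peaked.
Faction 2: ranking walks positions 5-1-4-2-3; Yilmaz is ranked above Quinn even though Quinn lies between Yilmaz and the peak Larsen on the axis — preferences dip and rise again. Not single-peaked.
Faction 3: ranking walks positions 5-4-2-3-1; Pham is ranked above Rivera even though Rivera lies between Pham and the peak Larsen on the axis — preferences dip and rise again. Not single-peaked.
Faction 1 violates single-peakedness, so the profile is not single-peaked on this axis.

no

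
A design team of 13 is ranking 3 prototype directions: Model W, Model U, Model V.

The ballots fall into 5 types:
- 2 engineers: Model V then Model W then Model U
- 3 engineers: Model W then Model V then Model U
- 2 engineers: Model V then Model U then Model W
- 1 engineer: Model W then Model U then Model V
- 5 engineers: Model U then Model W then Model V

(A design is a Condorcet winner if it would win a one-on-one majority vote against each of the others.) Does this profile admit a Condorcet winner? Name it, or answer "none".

none

Pairwise majorities:
Model W vs Model U: Model U, 7–6.
Model W vs Model V: Model W, 9–4.
Model U vs Model V: Model V, 7–6.
Each design drops at least one matchup (Model W loses to Model U; Model U loses to Model V; Model V loses to Model W); the cycle Model W beats Model V beats Model U beats Model W rules out a Condorcet winner.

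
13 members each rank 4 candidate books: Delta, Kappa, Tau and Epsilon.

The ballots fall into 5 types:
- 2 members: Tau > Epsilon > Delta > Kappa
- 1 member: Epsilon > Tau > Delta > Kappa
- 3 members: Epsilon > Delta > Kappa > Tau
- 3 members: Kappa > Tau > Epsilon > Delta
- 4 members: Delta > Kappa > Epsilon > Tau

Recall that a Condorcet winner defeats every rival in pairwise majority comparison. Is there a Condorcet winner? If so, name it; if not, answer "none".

Pairwise majorities:
Delta vs Kappa: 2+1+3+4 = 10 for Delta, 3 for Kappa — Delta by 10–3.
Delta–Tau: Delta 7–6.
Delta vs Epsilon: Delta preferred on 4 ballots; Epsilon wins 9–4.
Kappa vs Tau: Kappa preferred on 3+3+4 = 10 ballots; Kappa wins 10–3.
Kappa vs Epsilon: Kappa wins 7–6.
Tau–Epsilon: Epsilon 8–5.
No book is unbeaten: Delta loses to Epsilon; Kappa loses to Delta; Tau loses to Delta; Epsilon loses to Kappa. In particular Delta → Kappa → Epsilon → Delta is a majority cycle — no Condorcet winner exists.

none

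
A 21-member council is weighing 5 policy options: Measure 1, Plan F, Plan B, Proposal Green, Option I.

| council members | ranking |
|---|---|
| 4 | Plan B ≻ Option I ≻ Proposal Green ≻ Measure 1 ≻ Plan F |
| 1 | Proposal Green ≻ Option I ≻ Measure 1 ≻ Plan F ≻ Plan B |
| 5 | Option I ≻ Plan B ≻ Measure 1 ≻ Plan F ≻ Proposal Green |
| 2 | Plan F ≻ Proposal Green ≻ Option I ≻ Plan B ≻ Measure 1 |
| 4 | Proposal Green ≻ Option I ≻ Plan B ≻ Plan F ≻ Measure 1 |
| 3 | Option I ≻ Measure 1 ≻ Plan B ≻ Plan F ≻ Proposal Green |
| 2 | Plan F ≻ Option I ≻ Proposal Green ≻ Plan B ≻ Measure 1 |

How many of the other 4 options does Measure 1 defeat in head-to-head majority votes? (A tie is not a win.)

1

Measure 1 against each rival (21 council members):
Measure 1 vs Plan F: 13 to 8, Measure 1.
Measure 1–Plan B: Plan B 17–4.
Measure 1 vs Proposal Green: Proposal Green wins 13–8.
Measure 1 vs Option I: Option I wins 21–0.
Measure 1 beats Plan F; loses to Plan B, Proposal Green, Option I — 1 pairwise win.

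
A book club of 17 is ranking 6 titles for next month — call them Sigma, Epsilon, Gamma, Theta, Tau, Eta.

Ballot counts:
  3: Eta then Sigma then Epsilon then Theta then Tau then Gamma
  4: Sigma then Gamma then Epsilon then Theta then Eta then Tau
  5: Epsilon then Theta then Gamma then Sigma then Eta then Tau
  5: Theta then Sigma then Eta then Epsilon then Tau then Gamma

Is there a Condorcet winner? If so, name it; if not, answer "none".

Check each pair by majority over 17 ballots:
Sigma vs Epsilon: Sigma wins 12–5.
Sigma vs Gamma: 12 to 5, Sigma.
Sigma vs Theta: Theta wins 10–7.
Sigma vs Tau: Sigma preferred on 3+4+5+5 = 17 ballots; Sigma wins 17–0.
Sigma–Eta: Sigma 14–3.
Epsilon vs Gamma: Epsilon preferred on 3+5+5 = 13 ballots; Epsilon wins 13–4.
Epsilon vs Theta: 3+4+5 = 12 for Epsilon, 5 for Theta — Epsilon by 12–5.
Epsilon vs Tau: Epsilon, 17–0.
Epsilon vs Eta: Epsilon preferred on 4+5 = 9 ballots; Epsilon wins 9–8.
Gamma vs Theta: Theta, 13–4.
Gamma vs Tau: Gamma preferred on 4+5 = 9 ballots; Gamma wins 9–8.
Gamma vs Eta: Gamma wins 9–8.
Theta vs Tau: 17 to 0, Theta.
Theta vs Eta: Theta preferred on 4+5+5 = 14 ballots; Theta wins 14–3.
Tau vs Eta: 0 to 17, Eta.
No book is unbeaten: Sigma loses to Theta; Epsilon loses to Sigma; Gamma loses to Sigma; Theta loses to Epsilon; Tau loses to Sigma; Eta loses to Sigma. In particular Sigma beats Epsilon beats Theta beats Sigma is a majority cycle — no Condorcet winner exists.

none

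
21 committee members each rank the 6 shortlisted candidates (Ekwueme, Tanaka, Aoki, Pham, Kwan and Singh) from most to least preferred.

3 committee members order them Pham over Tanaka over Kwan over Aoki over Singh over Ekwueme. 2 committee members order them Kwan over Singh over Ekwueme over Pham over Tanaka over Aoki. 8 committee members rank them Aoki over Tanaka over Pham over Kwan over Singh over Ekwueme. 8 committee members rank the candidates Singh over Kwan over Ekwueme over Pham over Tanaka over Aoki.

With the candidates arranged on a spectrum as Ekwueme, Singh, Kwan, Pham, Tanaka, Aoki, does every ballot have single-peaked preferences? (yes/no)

yes

Axis positions: Ekwueme=1, Singh=2, Kwan=3, Pham=4, Tanaka=5, Aoki=6.
Type 1 (peak Pham at position 4): ranking walks positions 4-5-3-6-2-1, expanding outward from the peak — single-peaked.
Type 2 (peak Kwan at position 3): ranking walks positions 3-2-1-4-5-6, expanding outward from the peak — single-peaked.
Type 3 (peak Aoki at position 6): ranking walks positions 6-5-4-3-2-1, expanding outward from the peak — single-peaked.
Type 4 (peak Singh at position 2): ranking walks positions 2-3-1-4-5-6, expanding outward from the peak — single-peaked.
Every ranking is single-peaked on this axis.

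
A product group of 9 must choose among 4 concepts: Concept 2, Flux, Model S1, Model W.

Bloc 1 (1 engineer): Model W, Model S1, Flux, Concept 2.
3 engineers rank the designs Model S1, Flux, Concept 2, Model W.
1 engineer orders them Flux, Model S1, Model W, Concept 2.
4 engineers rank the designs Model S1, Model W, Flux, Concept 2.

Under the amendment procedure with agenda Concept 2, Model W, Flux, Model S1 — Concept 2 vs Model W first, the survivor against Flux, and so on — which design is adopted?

Model S1

Round 1: Concept 2 vs Model W — 3–6, Model W advances.
Round 2: Model W vs Flux — 5–4, Model W advances.
Round 3: Model W vs Model S1 — 1–8, Model S1 advances.
Model S1 survives the agenda.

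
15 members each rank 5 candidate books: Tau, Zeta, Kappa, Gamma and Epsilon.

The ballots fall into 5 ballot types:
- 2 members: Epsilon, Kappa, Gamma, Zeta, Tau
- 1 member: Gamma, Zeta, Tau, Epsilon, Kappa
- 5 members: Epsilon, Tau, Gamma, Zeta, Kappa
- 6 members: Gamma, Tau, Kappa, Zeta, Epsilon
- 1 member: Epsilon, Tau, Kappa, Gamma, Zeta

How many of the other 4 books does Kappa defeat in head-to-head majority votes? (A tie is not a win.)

Kappa against each rival (15 members):
Kappa vs Tau: Kappa is ranked higher on 2 ballots, Tau on 13. Tau wins 13–2.
Kappa vs Zeta: Kappa, 9–6.
Kappa vs Gamma: Kappa is ranked higher on 2+1 = 3 ballots, Gamma on 12. Gamma wins 12–3.
Kappa vs Epsilon: Epsilon wins 9–6.
Kappa beats Zeta; loses to Tau, Gamma, Epsilon — 1 pairwise win.

1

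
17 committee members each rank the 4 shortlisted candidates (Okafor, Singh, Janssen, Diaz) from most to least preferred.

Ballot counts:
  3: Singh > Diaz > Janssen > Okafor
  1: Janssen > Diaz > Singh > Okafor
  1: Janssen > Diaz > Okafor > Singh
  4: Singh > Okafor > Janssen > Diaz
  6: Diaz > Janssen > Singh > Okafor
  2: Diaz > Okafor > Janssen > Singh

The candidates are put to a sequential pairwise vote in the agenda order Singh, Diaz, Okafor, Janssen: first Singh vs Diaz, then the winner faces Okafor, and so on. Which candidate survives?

Diaz

Round 1: Singh vs Diaz — 7–10, Diaz advances.
Round 2: Diaz vs Okafor — 13–4, Diaz advances.
Round 3: Diaz vs Janssen — 11–6, Diaz advances.
The agenda winner is Diaz.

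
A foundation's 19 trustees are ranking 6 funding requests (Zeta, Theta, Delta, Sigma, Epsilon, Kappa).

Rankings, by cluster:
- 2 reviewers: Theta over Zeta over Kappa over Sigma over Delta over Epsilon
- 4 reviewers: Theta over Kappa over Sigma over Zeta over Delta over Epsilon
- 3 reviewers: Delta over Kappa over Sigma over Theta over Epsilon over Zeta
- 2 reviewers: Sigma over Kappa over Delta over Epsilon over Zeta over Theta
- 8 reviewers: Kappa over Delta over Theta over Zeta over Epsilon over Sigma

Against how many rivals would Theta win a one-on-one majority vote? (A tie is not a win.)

3

Theta against each rival (19 reviewers):
Theta vs Zeta: Theta is ranked higher on 2+4+3+8 = 17 ballots, Zeta on 2. Theta wins 17–2.
Theta vs Delta: Theta is ranked higher on 2+4 = 6 ballots, Delta on 13. Delta wins 13–6.
Theta vs Sigma: 2+4+8 = 14 for Theta, 5 for Sigma — Theta by 14–5.
Theta vs Epsilon: Theta wins 17–2.
Theta vs Kappa: Kappa wins 13–6.
Theta beats Zeta, Sigma, Epsilon; loses to Delta, Kappa — 3 pairwise wins.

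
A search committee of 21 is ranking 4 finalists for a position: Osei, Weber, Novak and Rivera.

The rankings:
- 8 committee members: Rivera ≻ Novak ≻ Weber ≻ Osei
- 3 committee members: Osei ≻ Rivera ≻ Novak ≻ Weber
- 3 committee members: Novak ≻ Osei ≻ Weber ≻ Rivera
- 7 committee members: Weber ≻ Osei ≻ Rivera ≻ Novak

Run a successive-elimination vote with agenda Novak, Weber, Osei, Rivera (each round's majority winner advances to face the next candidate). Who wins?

Rivera

Round 1: Novak vs Weber — 14–7, Novak advances.
Round 2: Novak vs Osei — 11–10, Novak advances.
Round 3: Novak vs Rivera — 3–18, Rivera advances.
Rivera survives the agenda.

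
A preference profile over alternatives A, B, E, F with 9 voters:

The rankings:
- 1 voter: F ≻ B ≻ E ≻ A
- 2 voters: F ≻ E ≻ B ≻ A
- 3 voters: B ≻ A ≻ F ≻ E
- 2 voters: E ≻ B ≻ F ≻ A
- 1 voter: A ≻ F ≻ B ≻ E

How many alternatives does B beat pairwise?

B against each rival (9 voters):
B vs A: B, 8–1.
B–E: B 5–4.
B–F: B 5–4.
B beats A, E, F — 3 pairwise wins.

3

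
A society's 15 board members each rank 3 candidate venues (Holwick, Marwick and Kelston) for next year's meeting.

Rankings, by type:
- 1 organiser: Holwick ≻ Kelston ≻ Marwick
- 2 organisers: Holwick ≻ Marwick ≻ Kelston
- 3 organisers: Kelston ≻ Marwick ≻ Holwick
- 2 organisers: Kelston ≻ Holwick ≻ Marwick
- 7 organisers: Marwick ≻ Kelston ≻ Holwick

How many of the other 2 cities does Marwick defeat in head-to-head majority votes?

2

Marwick against each rival (15 organisers):
Marwick vs Holwick: Marwick wins 10–5.
Marwick vs Kelston: Marwick is ranked higher on 2+7 = 9 ballots, Kelston on 6. Marwick wins 9–6.
Marwick beats Holwick, Kelston — 2 pairwise wins.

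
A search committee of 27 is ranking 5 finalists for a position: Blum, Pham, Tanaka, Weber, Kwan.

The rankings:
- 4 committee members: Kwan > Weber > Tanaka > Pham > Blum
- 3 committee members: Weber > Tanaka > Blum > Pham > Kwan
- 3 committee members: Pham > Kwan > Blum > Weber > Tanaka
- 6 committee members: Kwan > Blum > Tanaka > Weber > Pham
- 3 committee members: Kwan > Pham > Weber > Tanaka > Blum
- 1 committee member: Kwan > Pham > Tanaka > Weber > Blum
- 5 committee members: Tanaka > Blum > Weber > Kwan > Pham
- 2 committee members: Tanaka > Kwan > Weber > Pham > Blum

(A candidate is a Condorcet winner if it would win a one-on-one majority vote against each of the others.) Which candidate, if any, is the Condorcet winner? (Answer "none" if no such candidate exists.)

Head-to-head results (27 committee members):
Blum vs Pham: 3+6+5 = 14 for Blum, 13 for Pham — Blum by 14–13.
Blum vs Tanaka: 3+6 = 9 for Blum, 18 for Tanaka — Tanaka by 18–9.
Blum vs Weber: Blum preferred on 3+6+5 = 14 ballots; Blum wins 14–13.
Blum vs Kwan: 8 to 19, Kwan.
Pham vs Tanaka: 7 to 20, Tanaka.
Pham vs Weber: 3+3+1 = 7 for Pham, 20 for Weber — Weber by 20–7.
Pham vs Kwan: 3+3 = 6 for Pham, 21 for Kwan — Kwan by 21–6.
Tanaka vs Weber: Tanaka preferred on 6+1+5+2 = 14 ballots; Tanaka wins 14–13.
Tanaka vs Kwan: 10 to 17, Kwan.
Weber vs Kwan: 3+5 = 8 for Weber, 19 for Kwan — Kwan by 19–8.
Only Kwan has no losses; Kwan is the Condorcet winner.

Kwan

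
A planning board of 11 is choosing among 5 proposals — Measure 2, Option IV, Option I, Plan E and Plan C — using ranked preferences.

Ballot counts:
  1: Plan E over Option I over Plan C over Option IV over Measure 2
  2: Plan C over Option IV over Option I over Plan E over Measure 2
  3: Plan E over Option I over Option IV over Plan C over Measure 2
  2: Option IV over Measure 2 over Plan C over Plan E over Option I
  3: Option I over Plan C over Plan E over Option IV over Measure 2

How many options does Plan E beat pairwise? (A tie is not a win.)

3

Plan E against each rival (11 council members):
Plan E vs Measure 2: Plan E is ranked higher on 1+2+3+3 = 9 ballots, Measure 2 on 2. Plan E wins 9–2.
Plan E vs Option IV: Plan E is ranked higher on 1+3+3 = 7 ballots, Option IV on 4. Plan E wins 7–4.
Plan E vs Option I: Plan E is ranked higher on 1+3+2 = 6 ballots, Option I on 5. Plan E wins 6–5.
Plan E–Plan C: Plan C 7–4.
Plan E beats Measure 2, Option IV, Option I; loses to Plan C — 3 pairwise wins.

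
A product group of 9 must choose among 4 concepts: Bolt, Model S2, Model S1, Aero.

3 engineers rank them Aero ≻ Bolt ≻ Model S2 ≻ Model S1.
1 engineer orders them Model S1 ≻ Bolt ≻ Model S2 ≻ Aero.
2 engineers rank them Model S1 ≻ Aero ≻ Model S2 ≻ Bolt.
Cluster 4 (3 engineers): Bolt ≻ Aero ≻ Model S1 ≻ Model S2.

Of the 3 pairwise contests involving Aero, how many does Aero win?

Aero against each rival (9 engineers):
Aero vs Bolt: Aero, 5–4.
Aero–Model S2: Aero 8–1.
Aero vs Model S1: Aero preferred on 3+3 = 6 ballots; Aero wins 6–3.
Aero beats Bolt, Model S2, Model S1 — 3 pairwise wins.

3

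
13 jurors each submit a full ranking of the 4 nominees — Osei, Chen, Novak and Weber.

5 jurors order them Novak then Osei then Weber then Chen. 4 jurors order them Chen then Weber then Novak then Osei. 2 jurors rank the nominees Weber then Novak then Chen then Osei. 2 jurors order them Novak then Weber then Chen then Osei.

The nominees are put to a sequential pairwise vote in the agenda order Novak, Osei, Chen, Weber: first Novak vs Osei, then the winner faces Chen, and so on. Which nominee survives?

Novak

Round 1: Novak vs Osei — 13–0, Novak advances.
Round 2: Novak vs Chen — 9–4, Novak advances.
Round 3: Novak vs Weber — 7–6, Novak advances.
Novak survives the agenda.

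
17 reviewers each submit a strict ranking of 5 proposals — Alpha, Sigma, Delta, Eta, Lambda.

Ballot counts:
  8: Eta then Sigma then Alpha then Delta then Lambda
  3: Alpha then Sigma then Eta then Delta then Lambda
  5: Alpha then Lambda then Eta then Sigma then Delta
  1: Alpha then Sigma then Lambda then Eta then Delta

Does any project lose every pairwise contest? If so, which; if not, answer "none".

Pairwise majorities:
Alpha vs Sigma: Alpha, 9–8.
Alpha vs Delta: 17 to 0, Alpha.
Alpha vs Eta: Alpha, 9–8.
Alpha vs Lambda: Alpha wins 17–0.
Sigma vs Delta: Sigma preferred on 8+3+5+1 = 17 ballots; Sigma wins 17–0.
Sigma vs Eta: Eta, 13–4.
Sigma vs Lambda: 12 to 5, Sigma.
Delta vs Eta: Delta is ranked higher on 0 ballots, Eta on 17. Eta wins 17–0.
Delta vs Lambda: 8+3 = 11 for Delta, 6 for Lambda — Delta by 11–6.
Eta vs Lambda: Eta wins 11–6.
Only Lambda has no wins; Lambda is the Condorcet loser.

Lambda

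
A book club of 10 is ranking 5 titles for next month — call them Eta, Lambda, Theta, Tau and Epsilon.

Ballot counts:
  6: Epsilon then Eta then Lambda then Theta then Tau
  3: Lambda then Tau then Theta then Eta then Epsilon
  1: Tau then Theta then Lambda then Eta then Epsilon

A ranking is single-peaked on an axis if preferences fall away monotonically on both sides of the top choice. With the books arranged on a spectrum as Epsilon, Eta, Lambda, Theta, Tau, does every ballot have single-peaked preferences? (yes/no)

Axis positions: Epsilon=1, Eta=2, Lambda=3, Theta=4, Tau=5.
Faction 1 (peak Epsilon at position 1): ranking walks positions 1-2-3-4-5, expanding outward from the peak — single-peaked.
Faction 2: ranking walks positions 3-5-4-2-1; Tau is ranked above Theta even though Theta lies between Tau and the peak Lambda on the axis — preferences dip and rise again. Not single-peaked.
Faction 3 (peak Tau at position 5): ranking walks positions 5-4-3-2-1, expanding outward from the peak — single-peaked.
Faction 2 violates single-peakedness, so the profile is not single-peaked on this axis.

no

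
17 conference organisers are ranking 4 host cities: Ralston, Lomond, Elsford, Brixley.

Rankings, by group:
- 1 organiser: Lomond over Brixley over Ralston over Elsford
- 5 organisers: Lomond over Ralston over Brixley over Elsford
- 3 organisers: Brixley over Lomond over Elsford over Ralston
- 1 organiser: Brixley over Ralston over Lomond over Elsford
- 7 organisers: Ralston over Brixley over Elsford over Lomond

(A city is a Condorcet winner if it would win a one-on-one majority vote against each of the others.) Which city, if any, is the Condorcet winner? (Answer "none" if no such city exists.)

none

Head-to-head results (17 organisers):
Ralston vs Lomond: Lomond, 9–8.
Ralston vs Elsford: 1+5+1+7 = 14 for Ralston, 3 for Elsford — Ralston by 14–3.
Ralston vs Brixley: 5+7 = 12 for Ralston, 5 for Brixley — Ralston by 12–5.
Lomond vs Elsford: Lomond is ranked higher on 1+5+3+1 = 10 ballots, Elsford on 7. Lomond wins 10–7.
Lomond vs Brixley: 6 to 11, Brixley.
Elsford vs Brixley: Brixley, 17–0.
Every city loses at least once (Ralston loses to Lomond; Lomond loses to Brixley; Elsford loses to Ralston; Brixley loses to Ralston). The majority relation contains the cycle Ralston beats Brixley beats Lomond beats Ralston, so there is no Condorcet winner.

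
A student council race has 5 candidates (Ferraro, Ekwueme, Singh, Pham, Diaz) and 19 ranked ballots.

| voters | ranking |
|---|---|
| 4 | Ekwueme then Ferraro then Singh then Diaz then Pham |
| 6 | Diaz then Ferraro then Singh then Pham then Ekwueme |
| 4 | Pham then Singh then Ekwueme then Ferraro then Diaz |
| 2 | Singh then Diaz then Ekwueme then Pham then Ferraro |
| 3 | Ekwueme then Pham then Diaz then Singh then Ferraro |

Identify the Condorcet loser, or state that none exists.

none

Pairwise majorities:
Ferraro vs Ekwueme: Ferraro is ranked higher on 6 ballots, Ekwueme on 13. Ekwueme wins 13–6.
Ferraro vs Singh: Ferraro is ranked higher on 4+6 = 10 ballots, Singh on 9. Ferraro wins 10–9.
Ferraro vs Pham: 4+6 = 10 for Ferraro, 9 for Pham — Ferraro by 10–9.
Ferraro vs Diaz: Ferraro preferred on 4+4 = 8 ballots; Diaz wins 11–8.
Ekwueme vs Singh: Ekwueme preferred on 4+3 = 7 ballots; Singh wins 12–7.
Ekwueme vs Pham: 9 to 10, Pham.
Ekwueme vs Diaz: 4+4+3 = 11 for Ekwueme, 8 for Diaz — Ekwueme by 11–8.
Singh vs Pham: Singh is ranked higher on 4+6+2 = 12 ballots, Pham on 7. Singh wins 12–7.
Singh vs Diaz: Singh, 10–9.
Pham–Diaz: Diaz 12–7.
Every candidate wins at least one matchup (Ferraro beats Singh; Ekwueme beats Ferraro; Singh beats Ekwueme; Pham beats Ekwueme; Diaz beats Ferraro), so there is no Condorcet loser.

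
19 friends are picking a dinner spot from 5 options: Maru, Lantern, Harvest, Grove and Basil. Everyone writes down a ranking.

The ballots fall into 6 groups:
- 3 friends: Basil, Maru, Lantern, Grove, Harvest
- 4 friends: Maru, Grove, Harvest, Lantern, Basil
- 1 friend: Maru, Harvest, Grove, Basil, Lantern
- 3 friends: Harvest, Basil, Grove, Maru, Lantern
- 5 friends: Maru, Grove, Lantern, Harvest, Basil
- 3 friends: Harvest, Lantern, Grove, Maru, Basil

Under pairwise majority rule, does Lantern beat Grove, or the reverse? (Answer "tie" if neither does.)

Grove

Ballots ranking Lantern above Grove: 3 + 3 = 6.
Ballots ranking Grove above Lantern: 19 − 6 = 13.
Grove wins the head-to-head 13–6.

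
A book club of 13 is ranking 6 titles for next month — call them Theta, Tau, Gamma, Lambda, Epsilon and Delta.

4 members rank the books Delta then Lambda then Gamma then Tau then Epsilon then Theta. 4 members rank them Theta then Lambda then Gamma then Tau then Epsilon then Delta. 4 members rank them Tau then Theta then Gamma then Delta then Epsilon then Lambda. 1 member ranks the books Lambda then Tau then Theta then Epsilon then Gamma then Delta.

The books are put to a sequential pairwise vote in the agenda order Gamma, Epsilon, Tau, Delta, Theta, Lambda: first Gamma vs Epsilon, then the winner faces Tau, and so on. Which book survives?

Round 1: Gamma vs Epsilon — 12–1, Gamma advances.
Round 2: Gamma vs Tau — 8–5, Gamma advances.
Round 3: Gamma vs Delta — 9–4, Gamma advances.
Round 4: Gamma vs Theta — 4–9, Theta advances.
Round 5: Theta vs Lambda — 8–5, Theta advances.
The agenda winner is Theta.

Theta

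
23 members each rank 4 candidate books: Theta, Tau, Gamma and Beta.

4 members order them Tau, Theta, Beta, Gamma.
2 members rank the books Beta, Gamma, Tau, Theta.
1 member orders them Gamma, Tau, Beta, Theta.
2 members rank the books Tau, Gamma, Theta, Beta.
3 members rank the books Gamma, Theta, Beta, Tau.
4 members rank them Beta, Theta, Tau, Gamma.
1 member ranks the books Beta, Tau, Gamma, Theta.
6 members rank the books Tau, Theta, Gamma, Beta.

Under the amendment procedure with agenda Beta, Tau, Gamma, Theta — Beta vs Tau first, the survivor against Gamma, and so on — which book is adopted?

Round 1: Beta vs Tau — 10–13, Tau advances.
Round 2: Tau vs Gamma — 17–6, Tau advances.
Round 3: Tau vs Theta — 16–7, Tau advances.
The agenda winner is Tau.

Tau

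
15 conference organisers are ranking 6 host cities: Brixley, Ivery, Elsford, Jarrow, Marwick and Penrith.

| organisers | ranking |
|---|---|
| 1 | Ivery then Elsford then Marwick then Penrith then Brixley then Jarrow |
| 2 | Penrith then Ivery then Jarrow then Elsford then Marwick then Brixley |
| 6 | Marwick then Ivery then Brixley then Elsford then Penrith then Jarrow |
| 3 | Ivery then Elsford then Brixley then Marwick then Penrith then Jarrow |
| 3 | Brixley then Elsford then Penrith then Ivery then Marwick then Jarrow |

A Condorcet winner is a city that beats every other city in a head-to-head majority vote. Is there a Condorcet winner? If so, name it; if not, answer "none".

Ivery

Check each pair by majority over 15 ballots:
Brixley vs Ivery: Brixley preferred on 3 ballots; Ivery wins 12–3.
Brixley vs Elsford: Brixley preferred on 6+3 = 9 ballots; Brixley wins 9–6.
Brixley vs Jarrow: Brixley is ranked higher on 1+6+3+3 = 13 ballots, Jarrow on 2. Brixley wins 13–2.
Brixley vs Marwick: Brixley is ranked higher on 3+3 = 6 ballots, Marwick on 9. Marwick wins 9–6.
Brixley vs Penrith: Brixley preferred on 6+3+3 = 12 ballots; Brixley wins 12–3.
Ivery vs Elsford: Ivery is ranked higher on 1+2+6+3 = 12 ballots, Elsford on 3. Ivery wins 12–3.
Ivery vs Jarrow: 1+2+6+3+3 = 15 for Ivery, 0 for Jarrow — Ivery by 15–0.
Ivery vs Marwick: 1+2+3+3 = 9 for Ivery, 6 for Marwick — Ivery by 9–6.
Ivery vs Penrith: Ivery is ranked higher on 1+6+3 = 10 ballots, Penrith on 5. Ivery wins 10–5.
Elsford vs Jarrow: Elsford preferred on 1+6+3+3 = 13 ballots; Elsford wins 13–2.
Elsford vs Marwick: Elsford is ranked higher on 1+2+3+3 = 9 ballots, Marwick on 6. Elsford wins 9–6.
Elsford vs Penrith: Elsford preferred on 1+6+3+3 = 13 ballots; Elsford wins 13–2.
Jarrow vs Marwick: 2 for Jarrow, 13 for Marwick — Marwick by 13–2.
Jarrow vs Penrith: 0 for Jarrow, 15 for Penrith — Penrith by 15–0.
Marwick vs Penrith: 10 to 5, Marwick.
Only Ivery has no losses; Ivery is the Condorcet winner.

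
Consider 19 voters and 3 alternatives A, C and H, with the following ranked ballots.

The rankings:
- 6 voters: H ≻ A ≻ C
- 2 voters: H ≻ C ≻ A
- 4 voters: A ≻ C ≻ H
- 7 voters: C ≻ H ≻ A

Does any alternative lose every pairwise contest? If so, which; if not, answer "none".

Pairwise majorities:
A vs C: A preferred on 6+4 = 10 ballots; A wins 10–9.
A vs H: H wins 15–4.
C vs H: C preferred on 4+7 = 11 ballots; C wins 11–8.
No alternative is winless: A beats C; C beats H; H beats A. There is no Condorcet loser.

none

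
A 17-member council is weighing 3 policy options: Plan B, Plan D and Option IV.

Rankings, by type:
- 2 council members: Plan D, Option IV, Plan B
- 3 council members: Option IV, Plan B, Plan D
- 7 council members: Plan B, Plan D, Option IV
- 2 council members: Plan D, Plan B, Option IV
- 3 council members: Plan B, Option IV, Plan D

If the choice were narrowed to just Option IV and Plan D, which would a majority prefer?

Plan D

Ballots ranking Option IV above Plan D: 3 + 3 = 6.
Ballots ranking Plan D above Option IV: 17 − 6 = 11.
Plan D wins the head-to-head 11–6.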